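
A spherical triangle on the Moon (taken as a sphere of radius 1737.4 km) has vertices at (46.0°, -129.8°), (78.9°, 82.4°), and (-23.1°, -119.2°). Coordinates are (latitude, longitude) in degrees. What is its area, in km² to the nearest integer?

Side lengths (central angles): a = 2.1527, b = 1.2177, c = 0.9364 rad; semiperimeter s = 2.1534.
By l'Huilier's theorem, tan(E/4) = √[tan(s/2) tan((s−a)/2) tan((s−b)/2) tan((s−c)/2)], giving spherical excess E = 0.0583 rad.
Area = E·R² = 0.0583 × (1737.4)² ≈ 175928 km².

175928 km²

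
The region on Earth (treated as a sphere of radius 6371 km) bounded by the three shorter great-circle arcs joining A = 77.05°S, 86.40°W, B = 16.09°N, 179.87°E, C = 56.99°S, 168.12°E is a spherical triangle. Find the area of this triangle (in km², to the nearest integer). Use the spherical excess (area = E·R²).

14287894 km²

Side lengths (central angles): a = 1.2869, b = 0.6686, c = 1.8589 rad; semiperimeter s = 1.9072.
By l'Huilier's theorem, tan(E/4) = √[tan(s/2) tan((s−a)/2) tan((s−b)/2) tan((s−c)/2)], giving spherical excess E = 0.3520 rad.
Area = E·R² = 0.3520 × (6371)² ≈ 14287894 km².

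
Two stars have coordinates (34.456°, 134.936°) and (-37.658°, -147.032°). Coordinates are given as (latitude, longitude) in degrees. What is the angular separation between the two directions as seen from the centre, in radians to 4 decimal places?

Let φ₁ = 0.6014 rad, φ₂ = -0.6573 rad, and Δλ = 1.3619 rad.
Haversine: a = sin²(Δφ/2) + cos φ₁ cos φ₂ sin²(Δλ/2) = 0.3464 + (0.8246)(0.7917)(0.3963) = 0.60515.
Central angle c = 2·arcsin(√a) = 1.78267 rad.
So the angular separation is 1.7827 rad.

1.7827 rad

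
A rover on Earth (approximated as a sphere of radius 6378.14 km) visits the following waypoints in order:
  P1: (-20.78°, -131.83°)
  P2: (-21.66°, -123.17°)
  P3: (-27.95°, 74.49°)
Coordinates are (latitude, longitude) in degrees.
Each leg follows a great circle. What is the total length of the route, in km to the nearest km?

15101 km

Leg P1→P2: central angle 0.1417 rad, distance 903.9 km.
Leg P2→P3: central angle 2.2260 rad, distance 14197.5 km.
Total: 903.9 + 14197.5 ≈ 15101 km.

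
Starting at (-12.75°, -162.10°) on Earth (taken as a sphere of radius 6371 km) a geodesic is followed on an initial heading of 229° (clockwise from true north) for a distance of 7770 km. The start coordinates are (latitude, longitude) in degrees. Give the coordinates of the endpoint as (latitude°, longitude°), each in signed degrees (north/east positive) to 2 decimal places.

Angular distance δ = d/R = 7770/6371 = 1.21959 rad; initial bearing θ = 3.9968 rad.
sin φ₂ = sin φ₁ cos δ + cos φ₁ sin δ cos θ = (-0.2207)(0.3440) + (0.9753)(0.9390)(-0.6561) = -0.6767, so φ₂ = -42.59°.
Δλ = atan2(sin θ sin δ cos φ₁, cos δ − sin φ₁ sin φ₂) = atan2(-0.6912, 0.1947) = -74.270°.
λ₂ = -162.100° − 74.270° = -236.37° → 123.63° after wrapping to (−180°, 180°].

-42.59°, 123.63°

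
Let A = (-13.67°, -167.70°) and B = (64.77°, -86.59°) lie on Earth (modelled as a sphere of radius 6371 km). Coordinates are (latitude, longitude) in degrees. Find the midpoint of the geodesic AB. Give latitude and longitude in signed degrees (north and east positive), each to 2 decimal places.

30.83°, -145.61°

Central angle δ = 1.7211 rad. Interpolating on the sphere with fraction f = 0.5:
P = [sin((1−f)δ)·A + sin(fδ)·B] / sin δ = 0.7669·A + 0.7669·B in Cartesian coordinates,
giving P = (-0.7086, -0.4850, 0.5125), i.e. latitude 30.83°, longitude -145.61°.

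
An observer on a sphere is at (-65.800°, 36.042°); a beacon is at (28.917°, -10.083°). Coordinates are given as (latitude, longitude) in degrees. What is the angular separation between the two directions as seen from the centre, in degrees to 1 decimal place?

101.1°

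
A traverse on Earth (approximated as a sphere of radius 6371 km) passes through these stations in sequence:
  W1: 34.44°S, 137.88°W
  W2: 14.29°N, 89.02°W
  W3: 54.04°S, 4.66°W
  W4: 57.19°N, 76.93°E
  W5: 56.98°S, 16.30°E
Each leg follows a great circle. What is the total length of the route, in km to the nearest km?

46583 km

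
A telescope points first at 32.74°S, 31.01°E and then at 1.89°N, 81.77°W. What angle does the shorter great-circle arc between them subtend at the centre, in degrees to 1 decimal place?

110.1°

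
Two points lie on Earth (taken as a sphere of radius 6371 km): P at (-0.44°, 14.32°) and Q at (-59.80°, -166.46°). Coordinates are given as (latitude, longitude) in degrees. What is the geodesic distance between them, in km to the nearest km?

Let φ₁ = -0.0077 rad, φ₂ = -1.0437 rad, and Δλ = 3.1280 rad.
Haversine: a = sin²(Δφ/2) + cos φ₁ cos φ₂ sin²(Δλ/2) = 0.2452 + (1.0000)(0.5030)(1.0000) = 0.74816.
Central angle c = 2·arcsin(√a) = 2.09015 rad.
Distance = R·c = 6371 × 2.0902 ≈ 13316 km.

13316 km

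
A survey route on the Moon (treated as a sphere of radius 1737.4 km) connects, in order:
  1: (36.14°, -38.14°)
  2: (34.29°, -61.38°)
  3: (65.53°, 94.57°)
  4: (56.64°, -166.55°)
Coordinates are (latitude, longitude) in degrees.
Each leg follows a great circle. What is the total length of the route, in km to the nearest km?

Leg 1→2: central angle 0.3322 rad, distance 577.1 km.
Leg 2→3: central angle 1.3692 rad, distance 2378.8 km.
Leg 3→4: central angle 0.7597 rad, distance 1319.9 km.
Total: 577.1 + 2378.8 + 1319.9 ≈ 4276 km.

4276 km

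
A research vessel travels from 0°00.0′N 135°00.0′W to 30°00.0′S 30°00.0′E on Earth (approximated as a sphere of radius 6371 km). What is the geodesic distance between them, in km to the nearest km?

16321 km

Let φ₁ = 0.0000 rad, φ₂ = -0.5236 rad, and Δλ = 2.8798 rad.
Haversine: a = sin²(Δφ/2) + cos φ₁ cos φ₂ sin²(Δλ/2) = 0.0670 + (1.0000)(0.8660)(0.9830) = 0.91826.
Central angle c = 2·arcsin(√a) = 2.56169 rad.
Distance = R·c = 6371 × 2.5617 ≈ 16321 km.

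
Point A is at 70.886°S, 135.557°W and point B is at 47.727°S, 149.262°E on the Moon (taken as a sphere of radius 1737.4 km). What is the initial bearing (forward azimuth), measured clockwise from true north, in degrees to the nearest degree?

263°

With φ₁ = -1.2372, φ₂ = -0.8330, Δλ = -1.3122 rad, the forward-azimuth formula gives
θ = atan2( sin Δλ cos φ₂ , cos φ₁ sin φ₂ − sin φ₁ cos φ₂ cos Δλ ) = atan2(-0.6503, -0.0797) = -96.99°.
Adding 360° brings this into [0°, 360°): 263°.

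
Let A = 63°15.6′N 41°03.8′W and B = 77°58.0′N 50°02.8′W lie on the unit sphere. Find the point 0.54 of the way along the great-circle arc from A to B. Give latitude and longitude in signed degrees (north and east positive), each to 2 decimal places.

The central angle between A and B is δ = 0.2612 rad.
With f = 0.54, the slerp weights are sin((1−f)δ)/sin δ = 0.4642 and sin(fδ)/sin δ = 0.5444.
Weighted sum of the unit vectors: (0.4642)·(0.3392,-0.2956,0.8931) + (0.5444)·(0.1339,-0.1598,0.9780) = (0.2303, -0.2242, 0.9469).
Converting back: φ = atan2(z, √(x²+y²)) = 71.25°, λ = atan2(y, x) = -44.22°.

71.25°, -44.22°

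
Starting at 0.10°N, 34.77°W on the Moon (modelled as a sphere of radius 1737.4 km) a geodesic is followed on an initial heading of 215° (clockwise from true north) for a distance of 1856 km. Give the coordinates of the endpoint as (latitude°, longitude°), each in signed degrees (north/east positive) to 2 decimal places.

Angular distance δ = d/R = 1856/1737.4 = 1.06826 rad; initial bearing θ = 3.7525 rad.
sin φ₂ = sin φ₁ cos δ + cos φ₁ sin δ cos θ = (0.0017)(0.4816) + (1.0000)(0.8764)(-0.8192) = -0.7170, so φ₂ = -45.81°.
Δλ = atan2(sin θ sin δ cos φ₁, cos δ − sin φ₁ sin φ₂) = atan2(-0.5027, 0.4829) = -46.149°.
λ₂ = -34.770° − 46.149° = -80.92°.

-45.81°, -80.92°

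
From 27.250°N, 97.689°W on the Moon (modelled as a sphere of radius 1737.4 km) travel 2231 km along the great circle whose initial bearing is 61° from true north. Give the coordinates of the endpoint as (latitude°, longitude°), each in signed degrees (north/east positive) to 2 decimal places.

32.88°, -10.32°

Angular distance δ = d/R = 2231/1737.4 = 1.28410 rad; initial bearing θ = 1.0647 rad.
sin φ₂ = sin φ₁ cos δ + cos φ₁ sin δ cos θ = (0.4579)(0.2828) + (0.8890)(0.9592)(0.4848) = 0.5429, so φ₂ = 32.88°.
Δλ = atan2(sin θ sin δ cos φ₁, cos δ − sin φ₁ sin φ₂) = atan2(0.7458, 0.0342) = 87.374°.
λ₂ = -97.689° + 87.374° = -10.32°.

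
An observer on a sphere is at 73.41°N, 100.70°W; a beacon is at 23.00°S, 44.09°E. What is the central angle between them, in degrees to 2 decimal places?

Let φ₁ = 1.2812 rad, φ₂ = -0.4014 rad, and Δλ = 2.5271 rad.
Haversine: a = sin²(Δφ/2) + cos φ₁ cos φ₂ sin²(Δλ/2) = 0.5558 + (0.2855)(0.9205)(0.9085) = 0.79460.
Central angle c = 2·arcsin(√a) = 2.20087 rad.
So the angular separation is 126.10°.

126.10°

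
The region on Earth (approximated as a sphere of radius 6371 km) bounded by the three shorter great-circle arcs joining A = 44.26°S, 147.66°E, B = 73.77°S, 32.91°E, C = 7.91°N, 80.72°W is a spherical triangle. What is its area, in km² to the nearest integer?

57284385 km²

Side lengths (central angles): a = 1.8164, b = 2.1739, c = 0.9443 rad; semiperimeter s = 2.4673.
By l'Huilier's theorem, tan(E/4) = √[tan(s/2) tan((s−a)/2) tan((s−b)/2) tan((s−c)/2)], giving spherical excess E = 1.4113 rad.
Area = E·R² = 1.4113 × (6371)² ≈ 57284385 km².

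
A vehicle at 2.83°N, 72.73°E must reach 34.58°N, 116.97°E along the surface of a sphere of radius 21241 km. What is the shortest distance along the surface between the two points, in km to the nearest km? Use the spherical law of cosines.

19237 km

Let φ₁ = 0.0494 rad, φ₂ = 0.6035 rad, and Δλ = 0.7721 rad.
cos c = sin φ₁ sin φ₂ + cos φ₁ cos φ₂ cos Δλ = (0.0494)(0.5676) + (0.9988)(0.8233)(0.7164) = 0.61716,
so c = arccos(0.61716) = 0.90567 rad.
Distance = R·c = 21241 × 0.9057 ≈ 19237 km.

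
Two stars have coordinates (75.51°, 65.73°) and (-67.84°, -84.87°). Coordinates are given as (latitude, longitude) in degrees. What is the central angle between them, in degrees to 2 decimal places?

Let φ₁ = 1.3179 rad, φ₂ = -1.1840 rad, and Δλ = -2.6285 rad.
cos c = sin φ₁ sin φ₂ + cos φ₁ cos φ₂ cos Δλ = (0.9682)(-0.9261) + (0.2502)(0.3772)(-0.8712) = -0.97890,
so c = arccos(-0.97890) = 2.93580 rad.
So the angular separation is 168.21°.

168.21°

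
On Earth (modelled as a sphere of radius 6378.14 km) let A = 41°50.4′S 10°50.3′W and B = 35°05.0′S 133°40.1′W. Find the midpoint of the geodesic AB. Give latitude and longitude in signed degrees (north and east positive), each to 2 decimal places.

The central angle between A and B is δ = 1.5179 rad.
With f = 0.5, the slerp weights are sin((1−f)δ)/sin δ = 0.6891 and sin(fδ)/sin δ = 0.6891.
Weighted sum of the unit vectors: (0.6891)·(0.7317,-0.1401,-0.6671) + (0.6891)·(-0.5650,-0.5919,-0.5748) = (0.1149, -0.5045, -0.8558).
Converting back: φ = atan2(z, √(x²+y²)) = -58.84°, λ = atan2(y, x) = -77.17°.

-58.84°, -77.17°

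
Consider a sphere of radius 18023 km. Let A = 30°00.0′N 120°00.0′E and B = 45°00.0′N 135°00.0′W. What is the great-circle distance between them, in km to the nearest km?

With latitudes φ₁ = 30.000°, φ₂ = 45.000° and longitude difference Δλ = 105.000°:
cos c = sin φ₁ sin φ₂ + cos φ₁ cos φ₂ cos Δλ = (0.5000)(0.7071) + (0.8660)(0.7071)(-0.2588) = 0.19506,
so c = arccos(0.19506) = 1.37448 rad.
Distance = R·c = 18023 × 1.3745 ≈ 24772 km.

24772 km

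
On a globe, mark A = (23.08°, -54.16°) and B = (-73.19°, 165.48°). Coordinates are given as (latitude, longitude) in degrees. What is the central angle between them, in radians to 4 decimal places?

2.1897 rad

In radians: φ₁ = 0.4028, φ₂ = -1.2774, Δλ = -140.360° = -2.4497 rad.
Haversine: a = sin²(Δφ/2) + cos φ₁ cos φ₂ sin²(Δλ/2) = 0.5546 + (0.9200)(0.2892)(0.8850) = 0.79007.
Central angle c = 2·arcsin(√a) = 2.18970 rad.
So the angular separation is 2.1897 rad.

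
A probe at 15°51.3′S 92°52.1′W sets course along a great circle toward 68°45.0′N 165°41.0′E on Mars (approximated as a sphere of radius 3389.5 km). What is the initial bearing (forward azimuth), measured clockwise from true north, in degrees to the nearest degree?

With φ₁ = -0.2767, φ₂ = 1.1999, Δλ = -1.7706 rad, the forward-azimuth formula gives
θ = atan2( sin Δλ cos φ₂ , cos φ₁ sin φ₂ − sin φ₁ cos φ₂ cos Δλ ) = atan2(-0.3552, 0.8769) = -22.05°.
Adding 360° brings this into [0°, 360°): 338°.

338°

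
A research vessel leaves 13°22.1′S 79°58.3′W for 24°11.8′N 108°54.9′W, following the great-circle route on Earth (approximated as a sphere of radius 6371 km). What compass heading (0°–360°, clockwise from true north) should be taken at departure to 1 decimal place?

322.9°

Δλ = -28.943° = -0.5052 rad.
y = sin Δλ · cos φ₂ = (-0.4839)(0.9121) = -0.4414
x = cos φ₁ sin φ₂ − sin φ₁ cos φ₂ cos Δλ = (0.9729)(0.4099) − (-0.2312)(0.9121)(0.8751) = 0.5833
θ = atan2(y, x) = -37.12°; adding 360° gives 322.9°.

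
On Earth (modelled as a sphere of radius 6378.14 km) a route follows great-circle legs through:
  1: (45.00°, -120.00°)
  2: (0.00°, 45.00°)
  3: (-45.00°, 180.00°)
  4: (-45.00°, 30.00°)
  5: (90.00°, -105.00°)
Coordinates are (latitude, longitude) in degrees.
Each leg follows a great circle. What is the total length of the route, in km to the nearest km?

52792 km

Leg 1→2: central angle 2.3227 rad, distance 14814.4 km.
Leg 2→3: central angle 2.0944 rad, distance 13358.3 km.
Leg 3→4: central angle 1.5038 rad, distance 9591.2 km.
Leg 4→5: central angle 2.3562 rad, distance 15028.1 km.
Total: 14814.4 + 13358.3 + 9591.2 + 15028.1 ≈ 52792 km.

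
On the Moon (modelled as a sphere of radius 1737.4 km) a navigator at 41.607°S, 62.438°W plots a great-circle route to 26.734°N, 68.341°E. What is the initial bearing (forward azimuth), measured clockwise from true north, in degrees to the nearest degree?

94°

With φ₁ = -0.7262, φ₂ = 0.4666, Δλ = 2.2825 rad, the forward-azimuth formula gives
θ = atan2( sin Δλ cos φ₂ , cos φ₁ sin φ₂ − sin φ₁ cos φ₂ cos Δλ ) = atan2(0.6763, -0.0510) = 94.31°.
So the initial bearing is 94°.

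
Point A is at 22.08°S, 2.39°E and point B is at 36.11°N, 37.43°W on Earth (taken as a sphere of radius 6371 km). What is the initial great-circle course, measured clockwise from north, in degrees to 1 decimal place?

With φ₁ = -0.3854, φ₂ = 0.6302, Δλ = -0.6950 rad, the forward-azimuth formula gives
θ = atan2( sin Δλ cos φ₂ , cos φ₁ sin φ₂ − sin φ₁ cos φ₂ cos Δλ ) = atan2(-0.5174, 0.7794) = -33.58°.
Adding 360° brings this into [0°, 360°): 326.4°.

326.4°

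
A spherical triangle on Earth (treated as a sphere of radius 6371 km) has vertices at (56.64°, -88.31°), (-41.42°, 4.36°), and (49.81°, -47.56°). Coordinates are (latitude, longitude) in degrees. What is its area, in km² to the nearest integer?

Side lengths (central angles): a = 1.7792, b = 0.4350, c = 2.1795 rad; semiperimeter s = 2.1968.
By l'Huilier's theorem, tan(E/4) = √[tan(s/2) tan((s−a)/2) tan((s−b)/2) tan((s−c)/2)], giving spherical excess E = 0.2639 rad.
Area = E·R² = 0.2639 × (6371)² ≈ 10713277 km².

10713277 km²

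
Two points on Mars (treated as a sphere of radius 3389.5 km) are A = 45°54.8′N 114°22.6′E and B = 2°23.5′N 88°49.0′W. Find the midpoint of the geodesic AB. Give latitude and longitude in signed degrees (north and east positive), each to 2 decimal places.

The central angle between A and B is δ = 2.2256 rad.
With f = 0.5, the slerp weights are sin((1−f)δ)/sin δ = 1.1308 and sin(fδ)/sin δ = 1.1308.
Weighted sum of the unit vectors: (1.1308)·(-0.2872,0.6337,0.7183) + (1.1308)·(0.0206,-0.9989,0.0417) = (-0.3014, -0.4130, 0.8594).
Converting back: φ = atan2(z, √(x²+y²)) = 59.25°, λ = atan2(y, x) = -126.12°.

59.25°, -126.12°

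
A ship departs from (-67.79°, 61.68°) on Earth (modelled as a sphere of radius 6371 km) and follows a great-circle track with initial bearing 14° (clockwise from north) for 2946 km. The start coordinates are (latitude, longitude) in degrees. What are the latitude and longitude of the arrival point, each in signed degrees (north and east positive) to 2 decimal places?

-41.68°, 69.99°

Angular distance δ = d/R = 2946/6371 = 0.46241 rad; initial bearing θ = 0.2443 rad.
sin φ₂ = sin φ₁ cos δ + cos φ₁ sin δ cos θ = (-0.9258)(0.8950) + (0.3780)(0.4461)(0.9703) = -0.6650, so φ₂ = -41.68°.
Δλ = atan2(sin θ sin δ cos φ₁, cos δ − sin φ₁ sin φ₂) = atan2(0.0408, 0.2794) = 8.308°.
λ₂ = 61.680° + 8.308° = 69.99°.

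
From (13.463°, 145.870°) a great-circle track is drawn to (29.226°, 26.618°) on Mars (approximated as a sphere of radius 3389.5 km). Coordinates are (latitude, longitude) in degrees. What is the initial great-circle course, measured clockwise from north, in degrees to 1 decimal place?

Δλ = -119.252° = -2.0813 rad.
y = sin Δλ · cos φ₂ = (-0.8725)(0.8727) = -0.7614
x = cos φ₁ sin φ₂ − sin φ₁ cos φ₂ cos Δλ = (0.9725)(0.4883) − (0.2328)(0.8727)(-0.4887) = 0.5741
θ = atan2(y, x) = -52.98°; adding 360° gives 307.0°.

307.0°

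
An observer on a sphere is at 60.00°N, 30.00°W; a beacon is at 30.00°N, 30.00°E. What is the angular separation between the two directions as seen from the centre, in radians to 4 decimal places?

In radians: φ₁ = 1.0472, φ₂ = 0.5236, Δλ = 60.000° = 1.0472 rad.
cos c = sin φ₁ sin φ₂ + cos φ₁ cos φ₂ cos Δλ = (0.8660)(0.5000) + (0.5000)(0.8660)(0.5000) = 0.64952,
so c = arccos(0.64952) = 0.86384 rad.
So the angular separation is 0.8638 rad.

0.8638 rad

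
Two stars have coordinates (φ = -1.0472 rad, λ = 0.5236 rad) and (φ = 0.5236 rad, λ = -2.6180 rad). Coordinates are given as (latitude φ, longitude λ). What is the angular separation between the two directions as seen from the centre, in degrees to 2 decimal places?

With latitudes φ₁ = -60.000°, φ₂ = 30.000° and longitude difference Δλ = 180.000°:
Haversine: a = sin²(Δφ/2) + cos φ₁ cos φ₂ sin²(Δλ/2) = 0.5000 + (0.5000)(0.8660)(1.0000) = 0.93301.
Central angle c = 2·arcsin(√a) = 2.61799 rad.
So the angular separation is 150.00°.

150.00°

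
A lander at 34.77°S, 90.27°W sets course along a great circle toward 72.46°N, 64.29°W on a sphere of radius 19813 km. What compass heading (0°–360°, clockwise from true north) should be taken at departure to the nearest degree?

8°

Δλ = 25.980° = 0.4534 rad.
y = sin Δλ · cos φ₂ = (0.4381)(0.3014) = 0.1320
x = cos φ₁ sin φ₂ − sin φ₁ cos φ₂ cos Δλ = (0.8214)(0.9535) − (-0.5703)(0.3014)(0.8989) = 0.9378
θ = atan2(y, x) = 8.01°, so the bearing is 8°.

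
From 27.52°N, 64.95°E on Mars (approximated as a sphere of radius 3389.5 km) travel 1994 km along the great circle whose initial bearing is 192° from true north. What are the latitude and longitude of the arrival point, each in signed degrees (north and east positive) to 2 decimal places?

-5.57°, 58.29°

Angular distance δ = d/R = 1994/3389.5 = 0.58829 rad; initial bearing θ = 3.3510 rad.
sin φ₂ = sin φ₁ cos δ + cos φ₁ sin δ cos θ = (0.4621)(0.8319) + (0.8868)(0.5549)(-0.9781) = -0.0970, so φ₂ = -5.57°.
Δλ = atan2(sin θ sin δ cos φ₁, cos δ − sin φ₁ sin φ₂) = atan2(-0.1023, 0.8767) = -6.657°.
λ₂ = 64.950° − 6.657° = 58.29°.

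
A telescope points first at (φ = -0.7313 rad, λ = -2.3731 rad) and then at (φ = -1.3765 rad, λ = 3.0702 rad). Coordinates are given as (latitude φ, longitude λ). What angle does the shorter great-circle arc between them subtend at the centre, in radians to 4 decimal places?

Let φ₁ = -0.7313 rad, φ₂ = -1.3765 rad, and Δλ = -0.8399 rad.
Haversine: a = sin²(Δφ/2) + cos φ₁ cos φ₂ sin²(Δλ/2) = 0.1005 + (0.7443)(0.1931)(0.1662) = 0.12440.
Central angle c = 2·arcsin(√a) = 0.72091 rad.
So the angular separation is 0.7209 rad.

0.7209 rad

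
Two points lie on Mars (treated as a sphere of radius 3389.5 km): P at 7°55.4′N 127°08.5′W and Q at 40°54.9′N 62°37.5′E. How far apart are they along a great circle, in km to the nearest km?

With latitudes φ₁ = 7.923°, φ₂ = 40.915° and longitude difference Δλ = -170.233°:
cos c = sin φ₁ sin φ₂ + cos φ₁ cos φ₂ cos Δλ = (0.1378)(0.6549) + (0.9905)(0.7557)(-0.9855) = -0.64734,
so c = arccos(-0.64734) = 2.27488 rad.
Distance = R·c = 3389.5 × 2.2749 ≈ 7711 km.

7711 km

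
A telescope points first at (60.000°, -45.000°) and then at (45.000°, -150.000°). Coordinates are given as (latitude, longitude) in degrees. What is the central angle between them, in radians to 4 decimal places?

In radians: φ₁ = 1.0472, φ₂ = 0.7854, Δλ = -105.000° = -1.8326 rad.
cos c = sin φ₁ sin φ₂ + cos φ₁ cos φ₂ cos Δλ = (0.8660)(0.7071) + (0.5000)(0.7071)(-0.2588) = 0.52087,
so c = arccos(0.52087) = 1.02293 rad.
So the angular separation is 1.0229 rad.

1.0229 rad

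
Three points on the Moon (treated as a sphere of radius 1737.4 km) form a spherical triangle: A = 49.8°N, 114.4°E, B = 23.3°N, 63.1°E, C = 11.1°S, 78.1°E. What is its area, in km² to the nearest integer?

Side lengths (central angles): a = 0.6528, b = 1.1989, c = 0.8328 rad; semiperimeter s = 1.3422.
By l'Huilier's theorem, tan(E/4) = √[tan(s/2) tan((s−a)/2) tan((s−b)/2) tan((s−c)/2)], giving spherical excess E = 0.2915 rad.
Area = E·R² = 0.2915 × (1737.4)² ≈ 880016 km².

880016 km²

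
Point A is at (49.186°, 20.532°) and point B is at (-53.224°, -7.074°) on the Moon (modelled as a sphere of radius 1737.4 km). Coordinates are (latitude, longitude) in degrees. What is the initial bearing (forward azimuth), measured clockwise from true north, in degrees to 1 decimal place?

196.7°

With φ₁ = 0.8585, φ₂ = -0.9289, Δλ = -0.4818 rad, the forward-azimuth formula gives
θ = atan2( sin Δλ cos φ₂ , cos φ₁ sin φ₂ − sin φ₁ cos φ₂ cos Δλ ) = atan2(-0.2774, -0.9251) = -163.31°.
Adding 360° brings this into [0°, 360°): 196.7°.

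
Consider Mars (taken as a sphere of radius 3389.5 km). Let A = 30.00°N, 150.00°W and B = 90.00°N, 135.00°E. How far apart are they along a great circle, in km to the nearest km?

With latitudes φ₁ = 30.000°, φ₂ = 90.000° and longitude difference Δλ = -75.000°:
cos c = sin φ₁ sin φ₂ + cos φ₁ cos φ₂ cos Δλ = (0.5000)(1.0000) + (0.8660)(0.0000)(0.2588) = 0.50000,
so c = arccos(0.50000) = 1.04720 rad.
Distance = R·c = 3389.5 × 1.0472 ≈ 3549 km.

3549 km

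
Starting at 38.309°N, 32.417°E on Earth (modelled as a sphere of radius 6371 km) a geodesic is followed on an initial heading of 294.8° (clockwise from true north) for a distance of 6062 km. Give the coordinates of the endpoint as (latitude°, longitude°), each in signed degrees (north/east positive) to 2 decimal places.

Angular distance δ = d/R = 6062/6371 = 0.95150 rad; initial bearing θ = 5.1452 rad.
sin φ₂ = sin φ₁ cos δ + cos φ₁ sin δ cos θ = (0.6199)(0.5805) + (0.7847)(0.8143)(0.4195) = 0.6278, so φ₂ = 38.89°.
Δλ = atan2(sin θ sin δ cos φ₁, cos δ − sin φ₁ sin φ₂) = atan2(-0.5800, 0.1913) = -71.750°.
λ₂ = 32.417° − 71.750° = -39.33°.

38.89°, -39.33°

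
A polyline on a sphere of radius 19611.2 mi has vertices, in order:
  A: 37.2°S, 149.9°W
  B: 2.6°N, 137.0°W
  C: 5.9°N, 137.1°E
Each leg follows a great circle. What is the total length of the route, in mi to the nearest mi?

43546 mi

Leg A→B: central angle 0.7255 rad, distance 14227.0 mi.
Leg B→C: central angle 1.4950 rad, distance 29319.0 mi.
Total: 14227.0 + 29319.0 ≈ 43546 mi.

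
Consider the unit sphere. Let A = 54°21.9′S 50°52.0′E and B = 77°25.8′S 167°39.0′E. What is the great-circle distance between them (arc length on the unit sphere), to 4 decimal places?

With latitudes φ₁ = -54.365°, φ₂ = -77.430° and longitude difference Δλ = 116.783°:
Haversine: a = sin²(Δφ/2) + cos φ₁ cos φ₂ sin²(Δλ/2) = 0.0400 + (0.5826)(0.2176)(0.7253) = 0.13194.
Central angle c = 2·arcsin(√a) = 0.74347 rad.
On the unit sphere the arc length equals the central angle: 0.7435.

0.7435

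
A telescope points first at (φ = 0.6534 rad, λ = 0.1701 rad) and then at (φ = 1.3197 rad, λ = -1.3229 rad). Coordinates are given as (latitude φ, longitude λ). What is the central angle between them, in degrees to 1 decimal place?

Let φ₁ = 0.6534 rad, φ₂ = 1.3197 rad, and Δλ = -1.4930 rad.
Haversine: a = sin²(Δφ/2) + cos φ₁ cos φ₂ sin²(Δλ/2) = 0.1069 + (0.7940)(0.2485)(0.4611) = 0.19792.
Central angle c = 2·arcsin(√a) = 0.92209 rad.
So the angular separation is 52.8°.

52.8°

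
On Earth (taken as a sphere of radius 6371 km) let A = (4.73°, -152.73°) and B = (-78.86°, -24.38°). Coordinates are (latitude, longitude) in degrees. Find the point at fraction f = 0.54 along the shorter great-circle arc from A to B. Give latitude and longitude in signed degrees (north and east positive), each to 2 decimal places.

Central angle δ = 1.7725 rad. Interpolating on the sphere with fraction f = 0.54:
P = [sin((1−f)δ)·A + sin(fδ)·B] / sin δ = 0.7430·A + 0.8345·B in Cartesian coordinates,
giving P = (-0.5114, -0.4058, -0.7575), i.e. latitude -49.24°, longitude -141.56°.

-49.24°, -141.56°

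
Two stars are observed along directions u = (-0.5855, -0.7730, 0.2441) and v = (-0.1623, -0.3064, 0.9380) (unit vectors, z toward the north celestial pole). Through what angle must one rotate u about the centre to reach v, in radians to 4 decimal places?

0.9754 rad

u·v = 0.5608; |u| = 1.0000, |v| = 1.0000.
cos θ = (u·v)/(|u||v|) = 0.5608, so θ = 0.9754 rad.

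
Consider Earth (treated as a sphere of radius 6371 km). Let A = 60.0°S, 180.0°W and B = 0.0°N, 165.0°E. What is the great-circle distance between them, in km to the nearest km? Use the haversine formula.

6796 km

In radians: φ₁ = -1.0472, φ₂ = 0.0000, Δλ = -15.000° = -0.2618 rad.
Haversine: a = sin²(Δφ/2) + cos φ₁ cos φ₂ sin²(Δλ/2) = 0.2500 + (0.5000)(1.0000)(0.0170) = 0.25852.
Central angle c = 2·arcsin(√a) = 1.06676 rad.
Distance = R·c = 6371 × 1.0668 ≈ 6796 km.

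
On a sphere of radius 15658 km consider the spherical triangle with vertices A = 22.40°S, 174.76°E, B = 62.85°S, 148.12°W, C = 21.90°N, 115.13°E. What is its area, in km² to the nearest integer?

Side lengths (central angles): a = 1.9624, b = 1.2749, c = 0.8292 rad; semiperimeter s = 2.0332.
By l'Huilier's theorem, tan(E/4) = √[tan(s/2) tan((s−a)/2) tan((s−b)/2) tan((s−c)/2)], giving spherical excess E = 0.4983 rad.
Area = E·R² = 0.4983 × (15658)² ≈ 122167754 km².

122167754 km²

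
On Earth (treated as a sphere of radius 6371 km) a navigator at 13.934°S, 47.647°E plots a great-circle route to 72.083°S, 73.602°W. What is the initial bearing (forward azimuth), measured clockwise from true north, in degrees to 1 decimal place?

Δλ = -121.249° = -2.1162 rad.
y = sin Δλ · cos φ₂ = (-0.8549)(0.3076) = -0.2630
x = cos φ₁ sin φ₂ − sin φ₁ cos φ₂ cos Δλ = (0.9706)(-0.9515) − (-0.2408)(0.3076)(-0.5188) = -0.9619
θ = atan2(y, x) = -164.71°; adding 360° gives 195.3°.

195.3°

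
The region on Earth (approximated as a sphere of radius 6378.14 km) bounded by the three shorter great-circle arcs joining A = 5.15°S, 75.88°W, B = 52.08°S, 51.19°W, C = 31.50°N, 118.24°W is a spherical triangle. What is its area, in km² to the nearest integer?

Side lengths (central angles): a = 1.7802, b = 0.9513, c = 0.8932 rad; semiperimeter s = 1.8124.
By l'Huilier's theorem, tan(E/4) = √[tan(s/2) tan((s−a)/2) tan((s−b)/2) tan((s−c)/2)], giving spherical excess E = 0.2728 rad.
Area = E·R² = 0.2728 × (6378.14)² ≈ 11098276 km².

11098276 km²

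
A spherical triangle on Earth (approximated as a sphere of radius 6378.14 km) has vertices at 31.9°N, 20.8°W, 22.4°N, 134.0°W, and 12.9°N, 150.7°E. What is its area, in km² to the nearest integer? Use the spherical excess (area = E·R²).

75119403 km²

Side lengths (central angles): a = 1.2516, b = 2.3469, c = 1.6788 rad; semiperimeter s = 2.6387.
By l'Huilier's theorem, tan(E/4) = √[tan(s/2) tan((s−a)/2) tan((s−b)/2) tan((s−c)/2)], giving spherical excess E = 1.8466 rad.
Area = E·R² = 1.8466 × (6378.14)² ≈ 75119403 km².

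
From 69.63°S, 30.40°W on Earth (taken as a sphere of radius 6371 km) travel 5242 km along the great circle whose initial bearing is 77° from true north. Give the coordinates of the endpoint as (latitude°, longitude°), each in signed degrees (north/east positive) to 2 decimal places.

-35.47°, 30.88°

Angular distance δ = d/R = 5242/6371 = 0.82279 rad; initial bearing θ = 1.3439 rad.
sin φ₂ = sin φ₁ cos δ + cos φ₁ sin δ cos θ = (-0.9375)(0.6802) + (0.3481)(0.7330)(0.2250) = -0.5802, so φ₂ = -35.47°.
Δλ = atan2(sin θ sin δ cos φ₁, cos δ − sin φ₁ sin φ₂) = atan2(0.2486, 0.1362) = 61.282°.
λ₂ = -30.400° + 61.282° = 30.88°.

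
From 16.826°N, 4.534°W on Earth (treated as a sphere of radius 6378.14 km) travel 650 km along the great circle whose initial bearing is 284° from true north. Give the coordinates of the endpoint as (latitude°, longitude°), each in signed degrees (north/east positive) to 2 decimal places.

18.15°, -10.50°

Angular distance δ = d/R = 650/6378.14 = 0.10191 rad; initial bearing θ = 4.9567 rad.
sin φ₂ = sin φ₁ cos δ + cos φ₁ sin δ cos θ = (0.2895)(0.9948) + (0.9572)(0.1017)(0.2419) = 0.3115, so φ₂ = 18.15°.
Δλ = atan2(sin θ sin δ cos φ₁, cos δ − sin φ₁ sin φ₂) = atan2(-0.0945, 0.9046) = -5.963°.
λ₂ = -4.534° − 5.963° = -10.50°.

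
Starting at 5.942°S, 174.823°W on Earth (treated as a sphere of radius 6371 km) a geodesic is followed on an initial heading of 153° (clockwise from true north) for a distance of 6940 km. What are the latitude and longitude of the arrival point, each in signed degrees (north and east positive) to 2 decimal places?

Angular distance δ = d/R = 6940/6371 = 1.08931 rad; initial bearing θ = 2.6704 rad.
sin φ₂ = sin φ₁ cos δ + cos φ₁ sin δ cos θ = (-0.1035)(0.4631) + (0.9946)(0.8863)(-0.8910) = -0.8334, so φ₂ = -56.45°.
Δλ = atan2(sin θ sin δ cos φ₁, cos δ − sin φ₁ sin φ₂) = atan2(0.4002, 0.3768) = 46.724°.
λ₂ = -174.823° + 46.724° = -128.10°.

-56.45°, -128.10°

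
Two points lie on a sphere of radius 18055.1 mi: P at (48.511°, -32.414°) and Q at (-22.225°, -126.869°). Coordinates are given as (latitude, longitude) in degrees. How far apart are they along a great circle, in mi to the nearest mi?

34451 mi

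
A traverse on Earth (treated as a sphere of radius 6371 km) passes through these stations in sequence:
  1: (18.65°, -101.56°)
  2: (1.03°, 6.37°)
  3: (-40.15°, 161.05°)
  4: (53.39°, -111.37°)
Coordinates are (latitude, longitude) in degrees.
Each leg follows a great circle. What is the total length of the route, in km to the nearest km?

40155 km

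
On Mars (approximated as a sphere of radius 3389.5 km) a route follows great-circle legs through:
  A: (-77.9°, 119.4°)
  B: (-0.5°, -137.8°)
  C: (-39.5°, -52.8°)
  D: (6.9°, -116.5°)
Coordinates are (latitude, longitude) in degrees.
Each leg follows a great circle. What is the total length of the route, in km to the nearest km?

Leg A→B: central angle 1.6087 rad, distance 5452.7 km.
Leg B→C: central angle 1.4979 rad, distance 5077.2 km.
Leg C→D: central angle 1.3047 rad, distance 4422.2 km.
Total: 5452.7 + 5077.2 + 4422.2 ≈ 14952 km.

14952 km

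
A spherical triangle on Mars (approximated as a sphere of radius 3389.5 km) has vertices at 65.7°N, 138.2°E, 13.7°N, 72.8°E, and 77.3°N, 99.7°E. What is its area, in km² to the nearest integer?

Side lengths (central angles): a = 1.1357, b = 0.2841, c = 1.1785 rad; semiperimeter s = 1.2992.
By l'Huilier's theorem, tan(E/4) = √[tan(s/2) tan((s−a)/2) tan((s−b)/2) tan((s−c)/2)], giving spherical excess E = 0.1827 rad.
Area = E·R² = 0.1827 × (3389.5)² ≈ 2099330 km².

2099330 km²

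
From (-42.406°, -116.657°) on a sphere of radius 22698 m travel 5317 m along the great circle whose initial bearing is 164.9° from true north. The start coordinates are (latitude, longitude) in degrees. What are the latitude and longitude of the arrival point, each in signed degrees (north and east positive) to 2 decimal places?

-55.23°, -110.57°

Angular distance δ = d/R = 5317/22698 = 0.23425 rad; initial bearing θ = 2.8780 rad.
sin φ₂ = sin φ₁ cos δ + cos φ₁ sin δ cos θ = (-0.6744)(0.9727) + (0.7384)(0.2321)(-0.9655) = -0.8214, so φ₂ = -55.23°.
Δλ = atan2(sin θ sin δ cos φ₁, cos δ − sin φ₁ sin φ₂) = atan2(0.0446, 0.4187) = 6.086°.
λ₂ = -116.657° + 6.086° = -110.57°.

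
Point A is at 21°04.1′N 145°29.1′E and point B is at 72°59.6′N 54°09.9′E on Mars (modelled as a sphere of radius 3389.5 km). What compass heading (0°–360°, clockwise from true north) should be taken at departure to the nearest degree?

With φ₁ = 0.3677, φ₂ = 1.2740, Δλ = -1.5938 rad, the forward-azimuth formula gives
θ = atan2( sin Δλ cos φ₂ , cos φ₁ sin φ₂ − sin φ₁ cos φ₂ cos Δλ ) = atan2(-0.2924, 0.8948) = -18.10°.
Adding 360° brings this into [0°, 360°): 342°.

342°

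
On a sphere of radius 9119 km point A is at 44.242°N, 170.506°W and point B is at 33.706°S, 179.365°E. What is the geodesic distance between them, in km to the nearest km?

12492 km

In radians: φ₁ = 0.7722, φ₂ = -0.5883, Δλ = -10.129° = -0.1768 rad.
cos c = sin φ₁ sin φ₂ + cos φ₁ cos φ₂ cos Δλ = (0.6977)(-0.5549) + (0.7164)(0.8319)(0.9844) = 0.19951,
so c = arccos(0.19951) = 1.36994 rad.
Distance = R·c = 9119 × 1.3699 ≈ 12492 km.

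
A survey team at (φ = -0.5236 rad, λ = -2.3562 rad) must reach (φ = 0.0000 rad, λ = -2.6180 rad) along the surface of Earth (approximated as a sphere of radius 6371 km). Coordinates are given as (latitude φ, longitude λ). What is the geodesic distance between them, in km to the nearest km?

3695 km

In radians: φ₁ = -0.5236, φ₂ = 0.0000, Δλ = -15.000° = -0.2618 rad.
cos c = sin φ₁ sin φ₂ + cos φ₁ cos φ₂ cos Δλ = (-0.5000)(0.0000) + (0.8660)(1.0000)(0.9659) = 0.83652,
so c = arccos(0.83652) = 0.57990 rad.
Distance = R·c = 6371 × 0.5799 ≈ 3695 km.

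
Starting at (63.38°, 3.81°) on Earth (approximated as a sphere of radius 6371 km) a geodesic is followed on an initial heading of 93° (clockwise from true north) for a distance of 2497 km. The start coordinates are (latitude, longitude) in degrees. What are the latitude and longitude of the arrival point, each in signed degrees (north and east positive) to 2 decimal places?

54.81°, 45.26°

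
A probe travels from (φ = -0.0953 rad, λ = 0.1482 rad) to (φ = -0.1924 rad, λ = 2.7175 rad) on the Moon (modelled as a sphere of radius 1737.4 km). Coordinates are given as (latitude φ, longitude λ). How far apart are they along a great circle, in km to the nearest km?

4350 km

Let φ₁ = -0.0953 rad, φ₂ = -0.1924 rad, and Δλ = 2.5693 rad.
cos c = sin φ₁ sin φ₂ + cos φ₁ cos φ₂ cos Δλ = (-0.0952)(-0.1912) + (0.9955)(0.9815)(-0.8407) = -0.80321,
so c = arccos(-0.80321) = 2.50346 rad.
Distance = R·c = 1737.4 × 2.5035 ≈ 4350 km.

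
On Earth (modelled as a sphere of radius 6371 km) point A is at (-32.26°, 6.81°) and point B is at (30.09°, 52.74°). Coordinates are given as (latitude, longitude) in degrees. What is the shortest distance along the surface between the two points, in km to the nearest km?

8455 km

In radians: φ₁ = -0.5630, φ₂ = 0.5252, Δλ = 45.930° = 0.8016 rad.
Haversine: a = sin²(Δφ/2) + cos φ₁ cos φ₂ sin²(Δλ/2) = 0.2680 + (0.8456)(0.8652)(0.1522) = 0.37935.
Central angle c = 2·arcsin(√a) = 1.32709 rad.
Distance = R·c = 6371 × 1.3271 ≈ 8455 km.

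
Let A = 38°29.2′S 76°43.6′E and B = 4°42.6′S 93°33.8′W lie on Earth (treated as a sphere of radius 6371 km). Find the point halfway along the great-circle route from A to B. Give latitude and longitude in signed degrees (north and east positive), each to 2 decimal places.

-69.67°, -63.17°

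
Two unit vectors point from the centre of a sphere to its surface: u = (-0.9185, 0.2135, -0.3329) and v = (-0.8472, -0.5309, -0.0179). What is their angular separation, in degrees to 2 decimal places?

47.87°

u·v = 0.6708; |u| = 1.0000, |v| = 1.0000.
cos θ = (u·v)/(|u||v|) = 0.6708, so θ = 47.87°.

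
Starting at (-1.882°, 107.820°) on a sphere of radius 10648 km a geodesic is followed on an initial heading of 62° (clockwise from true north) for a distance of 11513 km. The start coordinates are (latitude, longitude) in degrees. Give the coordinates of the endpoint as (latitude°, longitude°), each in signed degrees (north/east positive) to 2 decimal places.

Angular distance δ = d/R = 11513/10648 = 1.08124 rad; initial bearing θ = 1.0821 rad.
sin φ₂ = sin φ₁ cos δ + cos φ₁ sin δ cos θ = (-0.0328)(0.4702) + (0.9995)(0.8825)(0.4695) = 0.3987, so φ₂ = 23.49°.
Δλ = atan2(sin θ sin δ cos φ₁, cos δ − sin φ₁ sin φ₂) = atan2(0.7788, 0.4833) = 58.176°.
λ₂ = 107.820° + 58.176° = 166.00°.

23.49°, 166.00°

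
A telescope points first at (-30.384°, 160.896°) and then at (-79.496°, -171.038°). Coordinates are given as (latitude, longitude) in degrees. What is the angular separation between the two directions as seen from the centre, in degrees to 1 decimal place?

Let φ₁ = -0.5303 rad, φ₂ = -1.3875 rad, and Δλ = 0.4898 rad.
Haversine: a = sin²(Δφ/2) + cos φ₁ cos φ₂ sin²(Δλ/2) = 0.1727 + (0.8627)(0.1823)(0.0588) = 0.18196.
Central angle c = 2·arcsin(√a) = 0.88138 rad.
So the angular separation is 50.5°.

50.5°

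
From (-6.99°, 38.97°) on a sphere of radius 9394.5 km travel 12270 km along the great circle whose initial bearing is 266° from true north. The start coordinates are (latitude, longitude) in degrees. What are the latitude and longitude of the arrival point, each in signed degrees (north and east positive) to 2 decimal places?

-5.66°, -36.39°

Angular distance δ = d/R = 12270/9394.5 = 1.30608 rad; initial bearing θ = 4.6426 rad.
sin φ₂ = sin φ₁ cos δ + cos φ₁ sin δ cos θ = (-0.1217)(0.2616) + (0.9926)(0.9652)(-0.0698) = -0.0987, so φ₂ = -5.66°.
Δλ = atan2(sin θ sin δ cos φ₁, cos δ − sin φ₁ sin φ₂) = atan2(-0.9557, 0.2496) = -75.361°.
λ₂ = 38.970° − 75.361° = -36.39°.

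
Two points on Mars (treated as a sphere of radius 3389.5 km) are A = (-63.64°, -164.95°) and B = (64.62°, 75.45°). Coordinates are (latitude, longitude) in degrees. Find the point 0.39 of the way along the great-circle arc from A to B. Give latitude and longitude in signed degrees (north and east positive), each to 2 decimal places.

-14.69°, 143.69°

Central angle δ = 2.6988 rad. Interpolating on the sphere with fraction f = 0.39:
P = [sin((1−f)δ)·A + sin(fδ)·B] / sin δ = 2.3271·A + 2.0273·B in Cartesian coordinates,
giving P = (-0.7795, 0.5728, -0.2535), i.e. latitude -14.69°, longitude 143.69°.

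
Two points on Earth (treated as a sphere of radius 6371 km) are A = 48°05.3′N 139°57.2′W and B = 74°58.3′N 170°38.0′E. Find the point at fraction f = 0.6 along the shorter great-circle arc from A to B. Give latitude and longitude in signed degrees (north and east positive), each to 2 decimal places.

66.12°, -157.59°

Central angle δ = 0.5892 rad. Interpolating on the sphere with fraction f = 0.6:
P = [sin((1−f)δ)·A + sin(fδ)·B] / sin δ = 0.4202·A + 0.6230·B in Cartesian coordinates,
giving P = (-0.3743, -0.1543, 0.9144), i.e. latitude 66.12°, longitude -157.59°.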